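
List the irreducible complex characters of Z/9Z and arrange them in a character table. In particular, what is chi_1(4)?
Character table of Z/9Z (irreps indexed chi_0,...,chi_8 with chi_k(m) = zeta_9^(k*m), zeta_9 = exp(2*pi*i/9)):
  irrep \ class  {0} (size 1)  {1} (size 1)    {2} (size 1)    {3} (size 1)    {4} (size 1)    {5} (size 1)    {6} (size 1)    {7} (size 1)    {8} (size 1)  
  chi_0          1             1               1               1               1               1               1               1               1             
  chi_1          1             exp(2*I*pi/9)   exp(4*I*pi/9)   exp(2*I*pi/3)   exp(8*I*pi/9)   exp(-8*I*pi/9)  exp(-2*I*pi/3)  exp(-4*I*pi/9)  exp(-2*I*pi/9)
  chi_2          1             exp(4*I*pi/9)   exp(8*I*pi/9)   exp(-2*I*pi/3)  exp(-2*I*pi/9)  exp(2*I*pi/9)   exp(2*I*pi/3)   exp(-8*I*pi/9)  exp(-4*I*pi/9)
  chi_3          1             exp(2*I*pi/3)   exp(-2*I*pi/3)  1               exp(2*I*pi/3)   exp(-2*I*pi/3)  1               exp(2*I*pi/3)   exp(-2*I*pi/3)
  chi_4          1             exp(8*I*pi/9)   exp(-2*I*pi/9)  exp(2*I*pi/3)   exp(-4*I*pi/9)  exp(4*I*pi/9)   exp(-2*I*pi/3)  exp(2*I*pi/9)   exp(-8*I*pi/9)
  chi_5          1             exp(-8*I*pi/9)  exp(2*I*pi/9)   exp(-2*I*pi/3)  exp(4*I*pi/9)   exp(-4*I*pi/9)  exp(2*I*pi/3)   exp(-2*I*pi/9)  exp(8*I*pi/9) 
  chi_6          1             exp(-2*I*pi/3)  exp(2*I*pi/3)   1               exp(-2*I*pi/3)  exp(2*I*pi/3)   1               exp(-2*I*pi/3)  exp(2*I*pi/3) 
  chi_7          1             exp(-4*I*pi/9)  exp(-8*I*pi/9)  exp(2*I*pi/3)   exp(2*I*pi/9)   exp(-2*I*pi/9)  exp(-2*I*pi/3)  exp(8*I*pi/9)   exp(4*I*pi/9) 
  chi_8          1             exp(-2*I*pi/9)  exp(-4*I*pi/9)  exp(-2*I*pi/3)  exp(-8*I*pi/9)  exp(8*I*pi/9)   exp(2*I*pi/3)   exp(4*I*pi/9)   exp(2*I*pi/9) 

Spot check: chi_1(4) = zeta_9^(1*4) = zeta_9^4 = exp(8*I*pi/9).

Z/9Z is abelian, so all 9 irreducible complex representations are 1-dimensional. They are given by chi_k(m) = zeta_9^(k*m) for k = 0,...,8. Row orthogonality: sum_m chi_k(m) conj(chi_l(m)) = 9 * [k = l].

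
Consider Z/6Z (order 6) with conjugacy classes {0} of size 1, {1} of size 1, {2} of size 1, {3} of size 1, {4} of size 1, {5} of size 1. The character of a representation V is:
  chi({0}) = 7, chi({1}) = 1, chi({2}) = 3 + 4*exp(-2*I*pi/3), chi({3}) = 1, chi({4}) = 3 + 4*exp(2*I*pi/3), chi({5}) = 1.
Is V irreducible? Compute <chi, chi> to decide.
Not irreducible (reducible): <chi, chi> = 13 > 1.

Details: <chi, chi> = (1/|G|) sum_C |C| * |chi(C)|^2 = (1/6)[1*|7|^2 + 1*|1|^2 + 1*|3 + 4*exp(-2*I*pi/3)|^2 + 1*|1|^2 + 1*|3 + 4*exp(2*I*pi/3)|^2 + 1*|1|^2]
  = (1/6)[(49) + (1) + (13) + (1) + (13) + (1)] = 78/6 = 13.
(Exp terms are combined using exp(i*s)*conj(exp(i*t)) = exp(i*(s-t)), and sums of them are collapsed using the identity that for every m > 1 the m distinct m-th roots of unity sum to 0, e.g. 1 + exp(2*I*pi/3) + exp(-2*I*pi/3) = 0.)
A character is irreducible iff <chi, chi> = 1, so this representation is reducible.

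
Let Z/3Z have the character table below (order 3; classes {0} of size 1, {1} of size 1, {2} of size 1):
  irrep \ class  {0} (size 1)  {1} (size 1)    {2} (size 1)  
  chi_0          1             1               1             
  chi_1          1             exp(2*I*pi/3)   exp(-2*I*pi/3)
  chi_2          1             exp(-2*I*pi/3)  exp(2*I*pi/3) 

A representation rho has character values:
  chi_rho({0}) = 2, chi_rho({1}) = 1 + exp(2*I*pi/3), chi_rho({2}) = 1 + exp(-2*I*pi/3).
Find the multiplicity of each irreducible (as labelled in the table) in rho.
Multiplicities: chi_0: 1, chi_1: 1, chi_2: 0.

Details: Use <chi_rho, chi> = (1/|G|) sum_C |C| * chi_rho(C) * conj(chi(C)) with |G| = 3 for each irreducible chi in the table:
  <chi_rho, chi_0> = (1/3)[1*(2)*conj(1) + 1*(1 + exp(2*I*pi/3))*conj(1) + 1*(1 + exp(-2*I*pi/3))*conj(1)]
      = (1/3)[(2) + (1 + exp(2*I*pi/3)) + (1 + exp(-2*I*pi/3))] = 3/3 = 1
  <chi_rho, chi_1> = (1/3)[1*(2)*conj(1) + 1*(1 + exp(2*I*pi/3))*conj(exp(2*I*pi/3)) + 1*(1 + exp(-2*I*pi/3))*conj(exp(-2*I*pi/3))]
      = (1/3)[(2) + (1 + exp(-2*I*pi/3)) + (1 + exp(2*I*pi/3))] = 3/3 = 1
  <chi_rho, chi_2> = (1/3)[1*(2)*conj(1) + 1*(1 + exp(2*I*pi/3))*conj(exp(-2*I*pi/3)) + 1*(1 + exp(-2*I*pi/3))*conj(exp(2*I*pi/3))]
      = (1/3)[(2) + (-1) + (-1)] = 0/3 = 0
(Exp terms are combined using exp(i*s)*conj(exp(i*t)) = exp(i*(s-t)), and sums of them are collapsed using the identity that for every m > 1 the m distinct m-th roots of unity sum to 0, e.g. 1 + exp(2*I*pi/3) + exp(-2*I*pi/3) = 0.)
Dimension check: dim(rho) = sum (mult * dim) = 1*1 + 1*1 + 0*1 = 2 = chi_rho(e) = 2.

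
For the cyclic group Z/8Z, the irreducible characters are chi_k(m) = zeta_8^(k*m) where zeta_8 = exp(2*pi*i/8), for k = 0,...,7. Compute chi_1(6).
chi_1(6) = zeta_8^6 = -I

Explanation: chi_1(6) = zeta_8^(1*6) = zeta_8^6. Since zeta_8^8 = 1, this equals zeta_8^6 = exp(2*pi*i*6/8) = -I.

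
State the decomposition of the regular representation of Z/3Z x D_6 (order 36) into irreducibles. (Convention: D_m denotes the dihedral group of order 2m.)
Each irreducible V_i of dimension d_i appears with multiplicity d_i, i.e. rho_reg = (direct sum over all irreducibles V_i) d_i V_i. The irreducible dimensions for Z/3Z x D_6 are 1, 1, 1, 1, 1, 1, 1, 1, 1, 1, 1, 1, 2, 2, 2, 2, 2, 2: 12 irreducibles of dimension 1, each with multiplicity 1; 6 irreducibles of dimension 2, each with multiplicity 2. Total dimension 12*1*1 + 6*2*2 = 36 = |G|.

Reasoning: General theorem: in the regular representation of a finite group G, each irreducible appears with multiplicity equal to its dimension. Check: dim(rho_reg) = sum d_i^2 = 1 + 1 + 1 + 1 + 1 + 1 + 1 + 1 + 1 + 1 + 1 + 1 + 4 + 4 + 4 + 4 + 4 + 4 = 36 = |G|.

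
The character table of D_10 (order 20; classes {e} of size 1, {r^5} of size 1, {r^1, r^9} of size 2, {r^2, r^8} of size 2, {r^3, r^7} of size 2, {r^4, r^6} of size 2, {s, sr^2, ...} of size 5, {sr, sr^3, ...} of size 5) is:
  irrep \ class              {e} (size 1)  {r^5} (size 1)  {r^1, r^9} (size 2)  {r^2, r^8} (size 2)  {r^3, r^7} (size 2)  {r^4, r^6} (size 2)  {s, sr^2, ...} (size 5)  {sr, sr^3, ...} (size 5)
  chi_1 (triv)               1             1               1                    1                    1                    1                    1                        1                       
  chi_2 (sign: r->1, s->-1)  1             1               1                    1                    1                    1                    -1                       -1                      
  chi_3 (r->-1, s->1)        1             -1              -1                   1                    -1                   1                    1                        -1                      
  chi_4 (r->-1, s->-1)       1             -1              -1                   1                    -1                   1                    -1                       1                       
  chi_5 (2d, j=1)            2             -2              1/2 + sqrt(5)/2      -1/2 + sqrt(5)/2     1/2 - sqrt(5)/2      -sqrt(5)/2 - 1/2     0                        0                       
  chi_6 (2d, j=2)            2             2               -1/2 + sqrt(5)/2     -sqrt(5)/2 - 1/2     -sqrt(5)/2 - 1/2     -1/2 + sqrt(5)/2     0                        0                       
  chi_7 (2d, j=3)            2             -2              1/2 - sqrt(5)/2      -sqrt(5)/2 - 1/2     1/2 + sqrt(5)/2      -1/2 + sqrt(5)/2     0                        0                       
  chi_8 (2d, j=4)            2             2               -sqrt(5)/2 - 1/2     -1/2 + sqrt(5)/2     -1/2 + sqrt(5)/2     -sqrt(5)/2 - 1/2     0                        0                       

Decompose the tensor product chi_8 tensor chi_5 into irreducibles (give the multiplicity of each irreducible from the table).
chi_8 tensor chi_5 = chi_3 + chi_4 + chi_7 (all other irreducibles have multiplicity 0).

Reasoning: The character of a tensor product is the pointwise product (chi_8 * chi_5)(C) = chi_8(C) * chi_5(C):
  {e}: (2)*(2), {r^5}: (2)*(-2), {r^1, r^9}: (-sqrt(5)/2 - 1/2)*(1/2 + sqrt(5)/2), {r^2, r^8}: (-1/2 + sqrt(5)/2)*(-1/2 + sqrt(5)/2), {r^3, r^7}: (-1/2 + sqrt(5)/2)*(1/2 - sqrt(5)/2), {r^4, r^6}: (-sqrt(5)/2 - 1/2)*(-sqrt(5)/2 - 1/2), {s, sr^2, ...}: (0)*(0), {sr, sr^3, ...}: (0)*(0)
so (chi_8 * chi_5) takes values
  {e} -> 4, {r^5} -> -4, {r^1, r^9} -> -3/2 - sqrt(5)/2, {r^2, r^8} -> 3/2 - sqrt(5)/2, {r^3, r^7} -> -3/2 + sqrt(5)/2, {r^4, r^6} -> sqrt(5)/2 + 3/2, {s, sr^2, ...} -> 0, {sr, sr^3, ...} -> 0.
Now take the inner product of this character with each irreducible chi from the table, <chi_8*chi_5, chi> = (1/20) sum_C |C| (chi_8*chi_5)(C) conj(chi(C)):
  <chi_8*chi_5, chi_1> = (1/20)[1*(4)*conj(1) + 1*(-4)*conj(1) + 2*(-3/2 - sqrt(5)/2)*conj(1) + 2*(3/2 - sqrt(5)/2)*conj(1) + 2*(-3/2 + sqrt(5)/2)*conj(1) + 2*(sqrt(5)/2 + 3/2)*conj(1) + 5*(0)*conj(1) + 5*(0)*conj(1)]
      = (1/20)[(4) + (-4) + (-3 - sqrt(5)) + (3 - sqrt(5)) + (-3 + sqrt(5)) + (sqrt(5) + 3) + (0) + (0)] = 0/20 = 0
  <chi_8*chi_5, chi_2> = (1/20)[1*(4)*conj(1) + 1*(-4)*conj(1) + 2*(-3/2 - sqrt(5)/2)*conj(1) + 2*(3/2 - sqrt(5)/2)*conj(1) + 2*(-3/2 + sqrt(5)/2)*conj(1) + 2*(sqrt(5)/2 + 3/2)*conj(1) + 5*(0)*conj(-1) + 5*(0)*conj(-1)]
      = (1/20)[(4) + (-4) + (-3 - sqrt(5)) + (3 - sqrt(5)) + (-3 + sqrt(5)) + (sqrt(5) + 3) + (0) + (0)] = 0/20 = 0
  <chi_8*chi_5, chi_3> = (1/20)[1*(4)*conj(1) + 1*(-4)*conj(-1) + 2*(-3/2 - sqrt(5)/2)*conj(-1) + 2*(3/2 - sqrt(5)/2)*conj(1) + 2*(-3/2 + sqrt(5)/2)*conj(-1) + 2*(sqrt(5)/2 + 3/2)*conj(1) + 5*(0)*conj(1) + 5*(0)*conj(-1)]
      = (1/20)[(4) + (4) + (sqrt(5) + 3) + (3 - sqrt(5)) + (3 - sqrt(5)) + (sqrt(5) + 3) + (0) + (0)] = 20/20 = 1
  <chi_8*chi_5, chi_4> = (1/20)[1*(4)*conj(1) + 1*(-4)*conj(-1) + 2*(-3/2 - sqrt(5)/2)*conj(-1) + 2*(3/2 - sqrt(5)/2)*conj(1) + 2*(-3/2 + sqrt(5)/2)*conj(-1) + 2*(sqrt(5)/2 + 3/2)*conj(1) + 5*(0)*conj(-1) + 5*(0)*conj(1)]
      = (1/20)[(4) + (4) + (sqrt(5) + 3) + (3 - sqrt(5)) + (3 - sqrt(5)) + (sqrt(5) + 3) + (0) + (0)] = 20/20 = 1
  <chi_8*chi_5, chi_5> = (1/20)[1*(4)*conj(2) + 1*(-4)*conj(-2) + 2*(-3/2 - sqrt(5)/2)*conj(1/2 + sqrt(5)/2) + 2*(3/2 - sqrt(5)/2)*conj(-1/2 + sqrt(5)/2) + 2*(-3/2 + sqrt(5)/2)*conj(1/2 - sqrt(5)/2) + 2*(sqrt(5)/2 + 3/2)*conj(-sqrt(5)/2 - 1/2) + 5*(0)*conj(0) + 5*(0)*conj(0)]
      = (1/20)[(8) + (8) + (-2*sqrt(5) - 4) + (-4 + 2*sqrt(5)) + (-4 + 2*sqrt(5)) + (-2*sqrt(5) - 4) + (0) + (0)] = 0/20 = 0
  <chi_8*chi_5, chi_6> = (1/20)[1*(4)*conj(2) + 1*(-4)*conj(2) + 2*(-3/2 - sqrt(5)/2)*conj(-1/2 + sqrt(5)/2) + 2*(3/2 - sqrt(5)/2)*conj(-sqrt(5)/2 - 1/2) + 2*(-3/2 + sqrt(5)/2)*conj(-sqrt(5)/2 - 1/2) + 2*(sqrt(5)/2 + 3/2)*conj(-1/2 + sqrt(5)/2) + 5*(0)*conj(0) + 5*(0)*conj(0)]
      = (1/20)[(8) + (-8) + (-sqrt(5) - 1) + (1 - sqrt(5)) + (-1 + sqrt(5)) + (1 + sqrt(5)) + (0) + (0)] = 0/20 = 0
  <chi_8*chi_5, chi_7> = (1/20)[1*(4)*conj(2) + 1*(-4)*conj(-2) + 2*(-3/2 - sqrt(5)/2)*conj(1/2 - sqrt(5)/2) + 2*(3/2 - sqrt(5)/2)*conj(-sqrt(5)/2 - 1/2) + 2*(-3/2 + sqrt(5)/2)*conj(1/2 + sqrt(5)/2) + 2*(sqrt(5)/2 + 3/2)*conj(-1/2 + sqrt(5)/2) + 5*(0)*conj(0) + 5*(0)*conj(0)]
      = (1/20)[(8) + (8) + (1 + sqrt(5)) + (1 - sqrt(5)) + (1 - sqrt(5)) + (1 + sqrt(5)) + (0) + (0)] = 20/20 = 1
  <chi_8*chi_5, chi_8> = (1/20)[1*(4)*conj(2) + 1*(-4)*conj(2) + 2*(-3/2 - sqrt(5)/2)*conj(-sqrt(5)/2 - 1/2) + 2*(3/2 - sqrt(5)/2)*conj(-1/2 + sqrt(5)/2) + 2*(-3/2 + sqrt(5)/2)*conj(-1/2 + sqrt(5)/2) + 2*(sqrt(5)/2 + 3/2)*conj(-sqrt(5)/2 - 1/2) + 5*(0)*conj(0) + 5*(0)*conj(0)]
      = (1/20)[(8) + (-8) + (4 + 2*sqrt(5)) + (-4 + 2*sqrt(5)) + (4 - 2*sqrt(5)) + (-2*sqrt(5) - 4) + (0) + (0)] = 0/20 = 0
Hence the multiplicities are chi_3: 1, chi_4: 1, chi_7: 1. Dimension check: dim(chi_8)*dim(chi_5) = 2*2 = 4 and sum (mult * dim) = 1*1 + 1*1 + 1*2 = 4.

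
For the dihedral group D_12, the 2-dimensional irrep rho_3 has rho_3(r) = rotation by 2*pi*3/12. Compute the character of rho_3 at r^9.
chi_{rho_3}(r^9) = 2*cos(2*pi*3*9/12) = 0

Why: rho_3(r^9) is rotation by angle 2*pi*3*9/12, whose trace is 2*cos(2*pi*3*9/12) = 0.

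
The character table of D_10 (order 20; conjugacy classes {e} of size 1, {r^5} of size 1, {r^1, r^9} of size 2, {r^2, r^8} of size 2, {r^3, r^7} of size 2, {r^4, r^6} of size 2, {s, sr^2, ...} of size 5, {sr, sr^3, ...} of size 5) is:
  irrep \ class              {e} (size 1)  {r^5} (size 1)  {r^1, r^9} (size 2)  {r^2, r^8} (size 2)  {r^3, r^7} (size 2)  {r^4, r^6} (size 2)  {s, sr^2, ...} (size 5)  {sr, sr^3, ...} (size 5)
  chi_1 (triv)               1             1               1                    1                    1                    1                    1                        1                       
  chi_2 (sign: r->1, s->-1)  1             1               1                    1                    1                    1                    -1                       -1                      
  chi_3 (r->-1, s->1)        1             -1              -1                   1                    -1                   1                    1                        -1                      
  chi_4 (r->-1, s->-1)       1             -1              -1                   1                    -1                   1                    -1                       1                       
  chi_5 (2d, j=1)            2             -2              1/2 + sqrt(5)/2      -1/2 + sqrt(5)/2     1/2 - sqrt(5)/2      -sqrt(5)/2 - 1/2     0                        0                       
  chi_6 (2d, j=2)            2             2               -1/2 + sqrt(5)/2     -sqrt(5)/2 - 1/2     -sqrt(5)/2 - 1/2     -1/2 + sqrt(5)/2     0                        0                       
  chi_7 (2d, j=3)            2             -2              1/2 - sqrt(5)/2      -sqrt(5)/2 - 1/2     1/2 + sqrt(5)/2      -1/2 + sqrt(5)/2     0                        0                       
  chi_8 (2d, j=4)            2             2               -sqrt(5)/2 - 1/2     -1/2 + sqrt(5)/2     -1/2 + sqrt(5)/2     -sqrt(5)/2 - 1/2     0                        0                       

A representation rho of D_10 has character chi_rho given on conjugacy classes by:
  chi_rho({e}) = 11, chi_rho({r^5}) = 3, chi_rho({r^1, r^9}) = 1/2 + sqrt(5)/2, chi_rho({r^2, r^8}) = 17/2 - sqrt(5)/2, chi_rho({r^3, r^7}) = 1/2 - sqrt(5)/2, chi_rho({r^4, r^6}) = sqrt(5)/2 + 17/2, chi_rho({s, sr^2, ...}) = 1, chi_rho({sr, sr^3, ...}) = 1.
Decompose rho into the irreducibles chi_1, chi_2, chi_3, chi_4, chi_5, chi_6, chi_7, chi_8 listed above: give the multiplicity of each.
Multiplicities: chi_1: 3, chi_2: 2, chi_3: 2, chi_4: 2, chi_5: 0, chi_6: 1, chi_7: 0, chi_8: 0.

Derivation: Use <chi_rho, chi> = (1/|G|) sum_C |C| * chi_rho(C) * conj(chi(C)) with |G| = 20 for each irreducible chi in the table:
  <chi_rho, chi_1> = (1/20)[1*(11)*conj(1) + 1*(3)*conj(1) + 2*(1/2 + sqrt(5)/2)*conj(1) + 2*(17/2 - sqrt(5)/2)*conj(1) + 2*(1/2 - sqrt(5)/2)*conj(1) + 2*(sqrt(5)/2 + 17/2)*conj(1) + 5*(1)*conj(1) + 5*(1)*conj(1)]
      = (1/20)[(11) + (3) + (1 + sqrt(5)) + (17 - sqrt(5)) + (1 - sqrt(5)) + (sqrt(5) + 17) + (5) + (5)] = 60/20 = 3
  <chi_rho, chi_2> = (1/20)[1*(11)*conj(1) + 1*(3)*conj(1) + 2*(1/2 + sqrt(5)/2)*conj(1) + 2*(17/2 - sqrt(5)/2)*conj(1) + 2*(1/2 - sqrt(5)/2)*conj(1) + 2*(sqrt(5)/2 + 17/2)*conj(1) + 5*(1)*conj(-1) + 5*(1)*conj(-1)]
      = (1/20)[(11) + (3) + (1 + sqrt(5)) + (17 - sqrt(5)) + (1 - sqrt(5)) + (sqrt(5) + 17) + (-5) + (-5)] = 40/20 = 2
  <chi_rho, chi_3> = (1/20)[1*(11)*conj(1) + 1*(3)*conj(-1) + 2*(1/2 + sqrt(5)/2)*conj(-1) + 2*(17/2 - sqrt(5)/2)*conj(1) + 2*(1/2 - sqrt(5)/2)*conj(-1) + 2*(sqrt(5)/2 + 17/2)*conj(1) + 5*(1)*conj(1) + 5*(1)*conj(-1)]
      = (1/20)[(11) + (-3) + (-sqrt(5) - 1) + (17 - sqrt(5)) + (-1 + sqrt(5)) + (sqrt(5) + 17) + (5) + (-5)] = 40/20 = 2
  <chi_rho, chi_4> = (1/20)[1*(11)*conj(1) + 1*(3)*conj(-1) + 2*(1/2 + sqrt(5)/2)*conj(-1) + 2*(17/2 - sqrt(5)/2)*conj(1) + 2*(1/2 - sqrt(5)/2)*conj(-1) + 2*(sqrt(5)/2 + 17/2)*conj(1) + 5*(1)*conj(-1) + 5*(1)*conj(1)]
      = (1/20)[(11) + (-3) + (-sqrt(5) - 1) + (17 - sqrt(5)) + (-1 + sqrt(5)) + (sqrt(5) + 17) + (-5) + (5)] = 40/20 = 2
  <chi_rho, chi_5> = (1/20)[1*(11)*conj(2) + 1*(3)*conj(-2) + 2*(1/2 + sqrt(5)/2)*conj(1/2 + sqrt(5)/2) + 2*(17/2 - sqrt(5)/2)*conj(-1/2 + sqrt(5)/2) + 2*(1/2 - sqrt(5)/2)*conj(1/2 - sqrt(5)/2) + 2*(sqrt(5)/2 + 17/2)*conj(-sqrt(5)/2 - 1/2) + 5*(1)*conj(0) + 5*(1)*conj(0)]
      = (1/20)[(22) + (-6) + (sqrt(5) + 3) + (-11 + 9*sqrt(5)) + (3 - sqrt(5)) + (-9*sqrt(5) - 11) + (0) + (0)] = 0/20 = 0
  <chi_rho, chi_6> = (1/20)[1*(11)*conj(2) + 1*(3)*conj(2) + 2*(1/2 + sqrt(5)/2)*conj(-1/2 + sqrt(5)/2) + 2*(17/2 - sqrt(5)/2)*conj(-sqrt(5)/2 - 1/2) + 2*(1/2 - sqrt(5)/2)*conj(-sqrt(5)/2 - 1/2) + 2*(sqrt(5)/2 + 17/2)*conj(-1/2 + sqrt(5)/2) + 5*(1)*conj(0) + 5*(1)*conj(0)]
      = (1/20)[(22) + (6) + (2) + (-8*sqrt(5) - 6) + (2) + (-6 + 8*sqrt(5)) + (0) + (0)] = 20/20 = 1
  <chi_rho, chi_7> = (1/20)[1*(11)*conj(2) + 1*(3)*conj(-2) + 2*(1/2 + sqrt(5)/2)*conj(1/2 - sqrt(5)/2) + 2*(17/2 - sqrt(5)/2)*conj(-sqrt(5)/2 - 1/2) + 2*(1/2 - sqrt(5)/2)*conj(1/2 + sqrt(5)/2) + 2*(sqrt(5)/2 + 17/2)*conj(-1/2 + sqrt(5)/2) + 5*(1)*conj(0) + 5*(1)*conj(0)]
      = (1/20)[(22) + (-6) + (-2) + (-8*sqrt(5) - 6) + (-2) + (-6 + 8*sqrt(5)) + (0) + (0)] = 0/20 = 0
  <chi_rho, chi_8> = (1/20)[1*(11)*conj(2) + 1*(3)*conj(2) + 2*(1/2 + sqrt(5)/2)*conj(-sqrt(5)/2 - 1/2) + 2*(17/2 - sqrt(5)/2)*conj(-1/2 + sqrt(5)/2) + 2*(1/2 - sqrt(5)/2)*conj(-1/2 + sqrt(5)/2) + 2*(sqrt(5)/2 + 17/2)*conj(-sqrt(5)/2 - 1/2) + 5*(1)*conj(0) + 5*(1)*conj(0)]
      = (1/20)[(22) + (6) + (-3 - sqrt(5)) + (-11 + 9*sqrt(5)) + (-3 + sqrt(5)) + (-9*sqrt(5) - 11) + (0) + (0)] = 0/20 = 0
Dimension check: dim(rho) = sum (mult * dim) = 3*1 + 2*1 + 2*1 + 2*1 + 0*2 + 1*2 + 0*2 + 0*2 = 11 = chi_rho(e) = 11.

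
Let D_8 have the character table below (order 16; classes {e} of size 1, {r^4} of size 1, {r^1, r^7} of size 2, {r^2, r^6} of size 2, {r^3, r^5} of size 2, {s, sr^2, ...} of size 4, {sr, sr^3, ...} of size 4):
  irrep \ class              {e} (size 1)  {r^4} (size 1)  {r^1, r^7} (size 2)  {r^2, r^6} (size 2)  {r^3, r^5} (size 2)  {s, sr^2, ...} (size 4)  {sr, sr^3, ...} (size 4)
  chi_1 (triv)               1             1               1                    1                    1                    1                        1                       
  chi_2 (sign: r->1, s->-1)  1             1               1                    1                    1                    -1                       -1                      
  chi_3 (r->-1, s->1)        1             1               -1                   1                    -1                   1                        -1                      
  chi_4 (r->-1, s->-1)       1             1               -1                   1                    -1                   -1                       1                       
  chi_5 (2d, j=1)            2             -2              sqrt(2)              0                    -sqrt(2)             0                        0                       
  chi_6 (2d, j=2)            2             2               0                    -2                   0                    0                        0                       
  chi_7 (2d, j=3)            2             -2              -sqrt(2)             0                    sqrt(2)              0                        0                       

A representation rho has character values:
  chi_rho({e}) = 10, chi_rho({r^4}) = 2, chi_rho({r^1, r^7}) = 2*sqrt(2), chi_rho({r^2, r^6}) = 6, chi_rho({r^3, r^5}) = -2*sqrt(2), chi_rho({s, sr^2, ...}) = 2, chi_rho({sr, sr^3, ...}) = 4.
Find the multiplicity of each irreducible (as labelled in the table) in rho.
Multiplicities: chi_1: 3, chi_2: 0, chi_3: 1, chi_4: 2, chi_5: 2, chi_6: 0, chi_7: 0.

Details: Use <chi_rho, chi> = (1/|G|) sum_C |C| * chi_rho(C) * conj(chi(C)) with |G| = 16 for each irreducible chi in the table:
  <chi_rho, chi_1> = (1/16)[1*(10)*conj(1) + 1*(2)*conj(1) + 2*(2*sqrt(2))*conj(1) + 2*(6)*conj(1) + 2*(-2*sqrt(2))*conj(1) + 4*(2)*conj(1) + 4*(4)*conj(1)]
      = (1/16)[(10) + (2) + (4*sqrt(2)) + (12) + (-4*sqrt(2)) + (8) + (16)] = 48/16 = 3
  <chi_rho, chi_2> = (1/16)[1*(10)*conj(1) + 1*(2)*conj(1) + 2*(2*sqrt(2))*conj(1) + 2*(6)*conj(1) + 2*(-2*sqrt(2))*conj(1) + 4*(2)*conj(-1) + 4*(4)*conj(-1)]
      = (1/16)[(10) + (2) + (4*sqrt(2)) + (12) + (-4*sqrt(2)) + (-8) + (-16)] = 0/16 = 0
  <chi_rho, chi_3> = (1/16)[1*(10)*conj(1) + 1*(2)*conj(1) + 2*(2*sqrt(2))*conj(-1) + 2*(6)*conj(1) + 2*(-2*sqrt(2))*conj(-1) + 4*(2)*conj(1) + 4*(4)*conj(-1)]
      = (1/16)[(10) + (2) + (-4*sqrt(2)) + (12) + (4*sqrt(2)) + (8) + (-16)] = 16/16 = 1
  <chi_rho, chi_4> = (1/16)[1*(10)*conj(1) + 1*(2)*conj(1) + 2*(2*sqrt(2))*conj(-1) + 2*(6)*conj(1) + 2*(-2*sqrt(2))*conj(-1) + 4*(2)*conj(-1) + 4*(4)*conj(1)]
      = (1/16)[(10) + (2) + (-4*sqrt(2)) + (12) + (4*sqrt(2)) + (-8) + (16)] = 32/16 = 2
  <chi_rho, chi_5> = (1/16)[1*(10)*conj(2) + 1*(2)*conj(-2) + 2*(2*sqrt(2))*conj(sqrt(2)) + 2*(6)*conj(0) + 2*(-2*sqrt(2))*conj(-sqrt(2)) + 4*(2)*conj(0) + 4*(4)*conj(0)]
      = (1/16)[(20) + (-4) + (8) + (0) + (8) + (0) + (0)] = 32/16 = 2
  <chi_rho, chi_6> = (1/16)[1*(10)*conj(2) + 1*(2)*conj(2) + 2*(2*sqrt(2))*conj(0) + 2*(6)*conj(-2) + 2*(-2*sqrt(2))*conj(0) + 4*(2)*conj(0) + 4*(4)*conj(0)]
      = (1/16)[(20) + (4) + (0) + (-24) + (0) + (0) + (0)] = 0/16 = 0
  <chi_rho, chi_7> = (1/16)[1*(10)*conj(2) + 1*(2)*conj(-2) + 2*(2*sqrt(2))*conj(-sqrt(2)) + 2*(6)*conj(0) + 2*(-2*sqrt(2))*conj(sqrt(2)) + 4*(2)*conj(0) + 4*(4)*conj(0)]
      = (1/16)[(20) + (-4) + (-8) + (0) + (-8) + (0) + (0)] = 0/16 = 0
Dimension check: dim(rho) = sum (mult * dim) = 3*1 + 0*1 + 1*1 + 2*1 + 2*2 + 0*2 + 0*2 = 10 = chi_rho(e) = 10.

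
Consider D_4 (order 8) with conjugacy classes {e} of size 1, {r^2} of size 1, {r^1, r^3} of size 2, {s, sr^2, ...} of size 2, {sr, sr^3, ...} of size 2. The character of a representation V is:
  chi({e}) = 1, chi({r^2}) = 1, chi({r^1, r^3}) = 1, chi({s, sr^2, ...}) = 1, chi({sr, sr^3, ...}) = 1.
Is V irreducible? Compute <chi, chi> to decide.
Irreducible: <chi, chi> = 1.

Solution. <chi, chi> = (1/|G|) sum_C |C| * |chi(C)|^2 = (1/8)[1*|1|^2 + 1*|1|^2 + 2*|1|^2 + 2*|1|^2 + 2*|1|^2]
  = (1/8)[(1) + (1) + (2) + (2) + (2)] = 8/8 = 1.
A character is irreducible iff <chi, chi> = 1, so this representation is irreducible.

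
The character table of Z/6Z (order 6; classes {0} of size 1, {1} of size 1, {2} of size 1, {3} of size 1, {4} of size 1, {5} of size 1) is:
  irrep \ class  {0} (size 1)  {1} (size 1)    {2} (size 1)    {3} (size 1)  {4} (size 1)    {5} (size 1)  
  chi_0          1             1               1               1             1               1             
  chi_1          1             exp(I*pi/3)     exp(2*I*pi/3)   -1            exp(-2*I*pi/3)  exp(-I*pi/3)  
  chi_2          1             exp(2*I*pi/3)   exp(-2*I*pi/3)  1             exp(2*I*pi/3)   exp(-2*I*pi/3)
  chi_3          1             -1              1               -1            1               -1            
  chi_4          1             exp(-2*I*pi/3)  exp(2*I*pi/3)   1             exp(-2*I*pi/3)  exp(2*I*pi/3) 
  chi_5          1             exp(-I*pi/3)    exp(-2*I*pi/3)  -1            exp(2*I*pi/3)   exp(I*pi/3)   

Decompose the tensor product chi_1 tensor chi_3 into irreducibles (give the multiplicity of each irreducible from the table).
chi_1 tensor chi_3 = chi_4 (all other irreducibles have multiplicity 0).

Why: The character of a tensor product is the pointwise product (chi_1 * chi_3)(C) = chi_1(C) * chi_3(C):
  {0}: (1)*(1), {1}: (exp(I*pi/3))*(-1), {2}: (exp(2*I*pi/3))*(1), {3}: (-1)*(-1), {4}: (exp(-2*I*pi/3))*(1), {5}: (exp(-I*pi/3))*(-1)
so (chi_1 * chi_3) takes values
  {0} -> 1, {1} -> -exp(I*pi/3), {2} -> exp(2*I*pi/3), {3} -> 1, {4} -> exp(-2*I*pi/3), {5} -> -exp(-I*pi/3).
Now take the inner product of this character with each irreducible chi from the table, <chi_1*chi_3, chi> = (1/6) sum_C |C| (chi_1*chi_3)(C) conj(chi(C)):
  <chi_1*chi_3, chi_0> = (1/6)[1*(1)*conj(1) + 1*(-exp(I*pi/3))*conj(1) + 1*(exp(2*I*pi/3))*conj(1) + 1*(1)*conj(1) + 1*(exp(-2*I*pi/3))*conj(1) + 1*(-exp(-I*pi/3))*conj(1)]
      = (1/6)[(1) + (-exp(I*pi/3)) + (exp(2*I*pi/3)) + (1) + (exp(-2*I*pi/3)) + (-exp(-I*pi/3))] = 0/6 = 0
  <chi_1*chi_3, chi_1> = (1/6)[1*(1)*conj(1) + 1*(-exp(I*pi/3))*conj(exp(I*pi/3)) + 1*(exp(2*I*pi/3))*conj(exp(2*I*pi/3)) + 1*(1)*conj(-1) + 1*(exp(-2*I*pi/3))*conj(exp(-2*I*pi/3)) + 1*(-exp(-I*pi/3))*conj(exp(-I*pi/3))]
      = (1/6)[(1) + (-1) + (1) + (-1) + (1) + (-1)] = 0/6 = 0
  <chi_1*chi_3, chi_2> = (1/6)[1*(1)*conj(1) + 1*(-exp(I*pi/3))*conj(exp(2*I*pi/3)) + 1*(exp(2*I*pi/3))*conj(exp(-2*I*pi/3)) + 1*(1)*conj(1) + 1*(exp(-2*I*pi/3))*conj(exp(2*I*pi/3)) + 1*(-exp(-I*pi/3))*conj(exp(-2*I*pi/3))]
      = (1/6)[(1) + (-exp(-I*pi/3)) + (exp(-2*I*pi/3)) + (1) + (exp(2*I*pi/3)) + (-exp(I*pi/3))] = 0/6 = 0
  <chi_1*chi_3, chi_3> = (1/6)[1*(1)*conj(1) + 1*(-exp(I*pi/3))*conj(-1) + 1*(exp(2*I*pi/3))*conj(1) + 1*(1)*conj(-1) + 1*(exp(-2*I*pi/3))*conj(1) + 1*(-exp(-I*pi/3))*conj(-1)]
      = (1/6)[(1) + (exp(I*pi/3)) + (exp(2*I*pi/3)) + (-1) + (exp(-2*I*pi/3)) + (exp(-I*pi/3))] = 0/6 = 0
  <chi_1*chi_3, chi_4> = (1/6)[1*(1)*conj(1) + 1*(-exp(I*pi/3))*conj(exp(-2*I*pi/3)) + 1*(exp(2*I*pi/3))*conj(exp(2*I*pi/3)) + 1*(1)*conj(1) + 1*(exp(-2*I*pi/3))*conj(exp(-2*I*pi/3)) + 1*(-exp(-I*pi/3))*conj(exp(2*I*pi/3))]
      = (1/6)[(1) + (1) + (1) + (1) + (1) + (1)] = 6/6 = 1
  <chi_1*chi_3, chi_5> = (1/6)[1*(1)*conj(1) + 1*(-exp(I*pi/3))*conj(exp(-I*pi/3)) + 1*(exp(2*I*pi/3))*conj(exp(-2*I*pi/3)) + 1*(1)*conj(-1) + 1*(exp(-2*I*pi/3))*conj(exp(2*I*pi/3)) + 1*(-exp(-I*pi/3))*conj(exp(I*pi/3))]
      = (1/6)[(1) + (-exp(2*I*pi/3)) + (exp(-2*I*pi/3)) + (-1) + (exp(2*I*pi/3)) + (-exp(-2*I*pi/3))] = 0/6 = 0
(Exp terms are combined using exp(i*s)*conj(exp(i*t)) = exp(i*(s-t)), and sums of them are collapsed using the identity that for every m > 1 the m distinct m-th roots of unity sum to 0, e.g. 1 + exp(2*I*pi/3) + exp(-2*I*pi/3) = 0.)
Hence the multiplicities are chi_4: 1. Dimension check: dim(chi_1)*dim(chi_3) = 1*1 = 1 and sum (mult * dim) = 1*1 = 1.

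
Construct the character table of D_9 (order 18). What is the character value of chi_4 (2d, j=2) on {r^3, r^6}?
Conjugacy classes: {e} of size 1, {r^1, r^8} of size 2, {r^2, r^7} of size 2, {r^3, r^6} of size 2, {r^4, r^5} of size 2, {s, sr, ..., sr^8} of size 9.
Character table:
  irrep \ class              {e} (size 1)  {r^1, r^8} (size 2)  {r^2, r^7} (size 2)  {r^3, r^6} (size 2)  {r^4, r^5} (size 2)  {s, sr, ..., sr^8} (size 9)
  chi_1 (triv)               1             1                    1                    1                    1                    1                          
  chi_2 (sign: r->1, s->-1)  1             1                    1                    1                    1                    -1                         
  chi_3 (2d, j=1)            2             2*cos(2*pi/9)        2*cos(4*pi/9)        -1                   -2*cos(pi/9)         0                          
  chi_4 (2d, j=2)            2             2*cos(4*pi/9)        -2*cos(pi/9)         -1                   2*cos(2*pi/9)        0                          
  chi_5 (2d, j=3)            2             -1                   -1                   2                    -1                   0                          
  chi_6 (2d, j=4)            2             -2*cos(pi/9)         2*cos(2*pi/9)        -1                   2*cos(4*pi/9)        0                          

Spot check: chi_4 (2d, j=2) on {r^3, r^6} = -1.

Why: D_9 has order 2*9 = 18 with 6 conjugacy classes, hence 6 irreducibles. Sum of squared dims 1 + 1 + 4 + 4 + 4 + 4 = 18 = |G|. Linear characters come from the abelianisation; the 2-dimensional irreps have character r^k -> 2*cos(2*pi*j*k/9), reflections -> 0.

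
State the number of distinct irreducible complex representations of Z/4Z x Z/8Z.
32

Why: The number of irreducible complex representations of a finite group equals its number of conjugacy classes. Z/4Z x Z/8Z is abelian of order 32, so every element is its own conjugacy class: 32 classes, so Z/4Z x Z/8Z (order 32) has exactly 32 irreducible complex representations.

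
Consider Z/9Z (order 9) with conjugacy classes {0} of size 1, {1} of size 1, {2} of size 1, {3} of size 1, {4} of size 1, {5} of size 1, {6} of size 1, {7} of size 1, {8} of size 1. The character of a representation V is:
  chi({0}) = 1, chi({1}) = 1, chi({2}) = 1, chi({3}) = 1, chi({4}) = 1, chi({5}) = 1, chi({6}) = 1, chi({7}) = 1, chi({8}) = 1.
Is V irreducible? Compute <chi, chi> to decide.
Irreducible: <chi, chi> = 1.

Justification: <chi, chi> = (1/|G|) sum_C |C| * |chi(C)|^2 = (1/9)[1*|1|^2 + 1*|1|^2 + 1*|1|^2 + 1*|1|^2 + 1*|1|^2 + 1*|1|^2 + 1*|1|^2 + 1*|1|^2 + 1*|1|^2]
  = (1/9)[(1) + (1) + (1) + (1) + (1) + (1) + (1) + (1) + (1)] = 9/9 = 1.
(Exp terms are combined using exp(i*s)*conj(exp(i*t)) = exp(i*(s-t)), and sums of them are collapsed using the identity that for every m > 1 the m distinct m-th roots of unity sum to 0, e.g. 1 + exp(2*I*pi/3) + exp(-2*I*pi/3) = 0.)
A character is irreducible iff <chi, chi> = 1, so this representation is irreducible.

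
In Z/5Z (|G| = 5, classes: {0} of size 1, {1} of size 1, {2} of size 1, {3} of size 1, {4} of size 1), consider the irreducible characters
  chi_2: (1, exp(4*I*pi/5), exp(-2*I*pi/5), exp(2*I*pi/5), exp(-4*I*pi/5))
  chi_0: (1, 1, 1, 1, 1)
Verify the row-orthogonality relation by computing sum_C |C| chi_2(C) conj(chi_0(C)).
Sum = 0; so <chi_2, chi_0> = 0 (distinct irreducibles are orthogonal).

Working: Compute term by term over conjugacy classes (|C| * chi_2(C) * conj(chi_0(C))):
  1*(1)*conj(1) + 1*(exp(4*I*pi/5))*conj(1) + 1*(exp(-2*I*pi/5))*conj(1) + 1*(exp(2*I*pi/5))*conj(1) + 1*(exp(-4*I*pi/5))*conj(1)
  = (1) + (exp(4*I*pi/5)) + (exp(-2*I*pi/5)) + (exp(2*I*pi/5)) + (exp(-4*I*pi/5))
  = 0.
(Exp terms are combined using exp(i*s)*conj(exp(i*t)) = exp(i*(s-t)), and sums of them are collapsed using the identity that for every m > 1 the m distinct m-th roots of unity sum to 0, e.g. 1 + exp(2*I*pi/3) + exp(-2*I*pi/3) = 0.)
Dividing by |G| = 5 gives 0/5 = 0, matching the row-orthogonality relation <chi_2, chi_0> = [chi_2 = chi_0].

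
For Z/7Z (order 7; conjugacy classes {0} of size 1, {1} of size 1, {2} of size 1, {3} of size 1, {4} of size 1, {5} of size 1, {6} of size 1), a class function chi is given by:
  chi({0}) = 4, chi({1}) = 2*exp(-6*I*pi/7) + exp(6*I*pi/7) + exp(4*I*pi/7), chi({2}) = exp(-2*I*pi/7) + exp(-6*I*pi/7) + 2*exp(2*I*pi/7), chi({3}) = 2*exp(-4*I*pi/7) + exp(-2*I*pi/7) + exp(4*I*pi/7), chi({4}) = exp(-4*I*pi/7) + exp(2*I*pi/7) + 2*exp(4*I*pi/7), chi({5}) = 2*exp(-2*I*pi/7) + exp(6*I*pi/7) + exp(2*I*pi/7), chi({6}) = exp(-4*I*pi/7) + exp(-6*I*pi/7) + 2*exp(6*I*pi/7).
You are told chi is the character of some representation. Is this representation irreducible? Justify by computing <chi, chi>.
Not irreducible (reducible): <chi, chi> = 6 > 1.

Working: <chi, chi> = (1/|G|) sum_C |C| * |chi(C)|^2 = (1/7)[1*|4|^2 + 1*|2*exp(-6*I*pi/7) + exp(6*I*pi/7) + exp(4*I*pi/7)|^2 + 1*|exp(-2*I*pi/7) + exp(-6*I*pi/7) + 2*exp(2*I*pi/7)|^2 + 1*|2*exp(-4*I*pi/7) + exp(-2*I*pi/7) + exp(4*I*pi/7)|^2 + 1*|exp(-4*I*pi/7) + exp(2*I*pi/7) + 2*exp(4*I*pi/7)|^2 + 1*|2*exp(-2*I*pi/7) + exp(6*I*pi/7) + exp(2*I*pi/7)|^2 + 1*|exp(-4*I*pi/7) + exp(-6*I*pi/7) + 2*exp(6*I*pi/7)|^2]
  = (1/7)[(16) + (6 + 3*exp(-2*I*pi/7) + 2*exp(-4*I*pi/7) + 2*exp(4*I*pi/7) + 3*exp(2*I*pi/7)) + (6 + 3*exp(-4*I*pi/7) + 2*exp(-6*I*pi/7) + 2*exp(6*I*pi/7) + 3*exp(4*I*pi/7)) + (6 + 2*exp(-2*I*pi/7) + 3*exp(-6*I*pi/7) + 3*exp(6*I*pi/7) + 2*exp(2*I*pi/7)) + (6 + 2*exp(-2*I*pi/7) + 3*exp(-6*I*pi/7) + 3*exp(6*I*pi/7) + 2*exp(2*I*pi/7)) + (6 + 3*exp(-4*I*pi/7) + 2*exp(-6*I*pi/7) + 2*exp(6*I*pi/7) + 3*exp(4*I*pi/7)) + (6 + 3*exp(-2*I*pi/7) + 2*exp(-4*I*pi/7) + 2*exp(4*I*pi/7) + 3*exp(2*I*pi/7))] = 42/7 = 6.
(Exp terms are combined using exp(i*s)*conj(exp(i*t)) = exp(i*(s-t)), and sums of them are collapsed using the identity that for every m > 1 the m distinct m-th roots of unity sum to 0, e.g. 1 + exp(2*I*pi/3) + exp(-2*I*pi/3) = 0.)
A character is irreducible iff <chi, chi> = 1, so this representation is reducible.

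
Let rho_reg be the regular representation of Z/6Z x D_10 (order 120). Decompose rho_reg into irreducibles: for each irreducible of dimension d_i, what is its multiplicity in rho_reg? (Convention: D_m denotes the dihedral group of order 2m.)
Each irreducible V_i of dimension d_i appears with multiplicity d_i, i.e. rho_reg = (direct sum over all irreducibles V_i) d_i V_i. The irreducible dimensions for Z/6Z x D_10 are 1, 1, 1, 1, 1, 1, 1, 1, 1, 1, 1, 1, 1, 1, 1, 1, 1, 1, 1, 1, 1, 1, 1, 1, 2, 2, 2, 2, 2, 2, 2, 2, 2, 2, 2, 2, 2, 2, 2, 2, 2, 2, 2, 2, 2, 2, 2, 2: 24 irreducibles of dimension 1, each with multiplicity 1; 24 irreducibles of dimension 2, each with multiplicity 2. Total dimension 24*1*1 + 24*2*2 = 120 = |G|.

Justification: General theorem: in the regular representation of a finite group G, each irreducible appears with multiplicity equal to its dimension. Check: dim(rho_reg) = sum d_i^2 = 1 + 1 + 1 + 1 + 1 + 1 + 1 + 1 + 1 + 1 + 1 + 1 + 1 + 1 + 1 + 1 + 1 + 1 + 1 + 1 + 1 + 1 + 1 + 1 + 4 + 4 + 4 + 4 + 4 + 4 + 4 + 4 + 4 + 4 + 4 + 4 + 4 + 4 + 4 + 4 + 4 + 4 + 4 + 4 + 4 + 4 + 4 + 4 = 120 = |G|.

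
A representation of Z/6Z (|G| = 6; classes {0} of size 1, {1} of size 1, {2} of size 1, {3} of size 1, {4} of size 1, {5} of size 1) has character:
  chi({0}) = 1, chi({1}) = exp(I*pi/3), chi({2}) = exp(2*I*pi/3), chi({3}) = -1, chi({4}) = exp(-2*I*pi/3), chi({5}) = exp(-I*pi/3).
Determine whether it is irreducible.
Irreducible: <chi, chi> = 1.

Details: <chi, chi> = (1/|G|) sum_C |C| * |chi(C)|^2 = (1/6)[1*|1|^2 + 1*|exp(I*pi/3)|^2 + 1*|exp(2*I*pi/3)|^2 + 1*|-1|^2 + 1*|exp(-2*I*pi/3)|^2 + 1*|exp(-I*pi/3)|^2]
  = (1/6)[(1) + (1) + (1) + (1) + (1) + (1)] = 6/6 = 1.
(Exp terms are combined using exp(i*s)*conj(exp(i*t)) = exp(i*(s-t)), and sums of them are collapsed using the identity that for every m > 1 the m distinct m-th roots of unity sum to 0, e.g. 1 + exp(2*I*pi/3) + exp(-2*I*pi/3) = 0.)
A character is irreducible iff <chi, chi> = 1, so this representation is irreducible.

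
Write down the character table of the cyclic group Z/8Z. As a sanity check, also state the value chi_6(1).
Character table of Z/8Z (irreps indexed chi_0,...,chi_7 with chi_k(m) = zeta_8^(k*m), zeta_8 = exp(2*pi*i/8)):
  irrep \ class  {0} (size 1)  {1} (size 1)    {2} (size 1)  {3} (size 1)    {4} (size 1)  {5} (size 1)    {6} (size 1)  {7} (size 1)  
  chi_0          1             1               1             1               1             1               1             1             
  chi_1          1             exp(I*pi/4)     I             exp(3*I*pi/4)   -1            exp(-3*I*pi/4)  -I            exp(-I*pi/4)  
  chi_2          1             I               -1            -I              1             I               -1            -I            
  chi_3          1             exp(3*I*pi/4)   -I            exp(I*pi/4)     -1            exp(-I*pi/4)    I             exp(-3*I*pi/4)
  chi_4          1             -1              1             -1              1             -1              1             -1            
  chi_5          1             exp(-3*I*pi/4)  I             exp(-I*pi/4)    -1            exp(I*pi/4)     -I            exp(3*I*pi/4) 
  chi_6          1             -I              -1            I               1             -I              -1            I             
  chi_7          1             exp(-I*pi/4)    -I            exp(-3*I*pi/4)  -1            exp(3*I*pi/4)   I             exp(I*pi/4)   

Spot check: chi_6(1) = zeta_8^(6*1) = zeta_8^6 = -I.

Z/8Z is abelian, so all 8 irreducible complex representations are 1-dimensional. They are given by chi_k(m) = zeta_8^(k*m) for k = 0,...,7. Row orthogonality: sum_m chi_k(m) conj(chi_l(m)) = 8 * [k = l].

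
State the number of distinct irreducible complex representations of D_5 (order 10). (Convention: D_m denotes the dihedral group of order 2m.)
4

Argument: The number of irreducible complex representations of a finite group equals its number of conjugacy classes. D_5 has 4 conjugacy classes ((n+3)/2 for n odd), so D_5 (order 10) has exactly 4 irreducible complex representations.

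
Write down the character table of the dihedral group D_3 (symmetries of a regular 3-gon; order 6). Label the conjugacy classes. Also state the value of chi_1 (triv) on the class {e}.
Conjugacy classes: {e} of size 1, {r^1, r^2} of size 2, {s, sr, ..., sr^2} of size 3.
Character table:
  irrep \ class              {e} (size 1)  {r^1, r^2} (size 2)  {s, sr, ..., sr^2} (size 3)
  chi_1 (triv)               1             1                    1                          
  chi_2 (sign: r->1, s->-1)  1             1                    -1                         
  chi_3 (2d, j=1)            2             -1                   0                          

Spot check: chi_1 (triv) on {e} = 1.

D_3 has order 2*3 = 6 with 3 conjugacy classes, hence 3 irreducibles. Sum of squared dims 1 + 1 + 4 = 6 = |G|. Linear characters come from the abelianisation; the 2-dimensional irreps have character r^k -> 2*cos(2*pi*j*k/3), reflections -> 0.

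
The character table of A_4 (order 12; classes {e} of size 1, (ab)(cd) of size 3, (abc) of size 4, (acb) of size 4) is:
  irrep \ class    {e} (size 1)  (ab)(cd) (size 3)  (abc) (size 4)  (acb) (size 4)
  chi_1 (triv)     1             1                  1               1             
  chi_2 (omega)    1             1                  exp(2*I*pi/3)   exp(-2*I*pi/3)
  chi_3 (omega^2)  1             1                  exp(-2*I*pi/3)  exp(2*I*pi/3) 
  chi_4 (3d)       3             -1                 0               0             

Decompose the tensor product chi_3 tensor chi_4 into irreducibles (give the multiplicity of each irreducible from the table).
chi_3 tensor chi_4 = chi_4 (all other irreducibles have multiplicity 0).

The character of a tensor product is the pointwise product (chi_3 * chi_4)(C) = chi_3(C) * chi_4(C):
  {e}: (1)*(3), (ab)(cd): (1)*(-1), (abc): (exp(-2*I*pi/3))*(0), (acb): (exp(2*I*pi/3))*(0)
so (chi_3 * chi_4) takes values
  {e} -> 3, (ab)(cd) -> -1, (abc) -> 0, (acb) -> 0.
Now take the inner product of this character with each irreducible chi from the table, <chi_3*chi_4, chi> = (1/12) sum_C |C| (chi_3*chi_4)(C) conj(chi(C)):
  <chi_3*chi_4, chi_1> = (1/12)[1*(3)*conj(1) + 3*(-1)*conj(1) + 4*(0)*conj(1) + 4*(0)*conj(1)]
      = (1/12)[(3) + (-3) + (0) + (0)] = 0/12 = 0
  <chi_3*chi_4, chi_2> = (1/12)[1*(3)*conj(1) + 3*(-1)*conj(1) + 4*(0)*conj(exp(2*I*pi/3)) + 4*(0)*conj(exp(-2*I*pi/3))]
      = (1/12)[(3) + (-3) + (0) + (0)] = 0/12 = 0
  <chi_3*chi_4, chi_3> = (1/12)[1*(3)*conj(1) + 3*(-1)*conj(1) + 4*(0)*conj(exp(-2*I*pi/3)) + 4*(0)*conj(exp(2*I*pi/3))]
      = (1/12)[(3) + (-3) + (0) + (0)] = 0/12 = 0
  <chi_3*chi_4, chi_4> = (1/12)[1*(3)*conj(3) + 3*(-1)*conj(-1) + 4*(0)*conj(0) + 4*(0)*conj(0)]
      = (1/12)[(9) + (3) + (0) + (0)] = 12/12 = 1
(Exp terms are combined using exp(i*s)*conj(exp(i*t)) = exp(i*(s-t)), and sums of them are collapsed using the identity that for every m > 1 the m distinct m-th roots of unity sum to 0, e.g. 1 + exp(2*I*pi/3) + exp(-2*I*pi/3) = 0.)
Hence the multiplicities are chi_4: 1. Dimension check: dim(chi_3)*dim(chi_4) = 1*3 = 3 and sum (mult * dim) = 1*3 = 3.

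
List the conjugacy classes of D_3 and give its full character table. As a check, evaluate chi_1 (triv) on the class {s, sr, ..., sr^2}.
Conjugacy classes: {e} of size 1, {r^1, r^2} of size 2, {s, sr, ..., sr^2} of size 3.
Character table:
  irrep \ class              {e} (size 1)  {r^1, r^2} (size 2)  {s, sr, ..., sr^2} (size 3)
  chi_1 (triv)               1             1                    1                          
  chi_2 (sign: r->1, s->-1)  1             1                    -1                         
  chi_3 (2d, j=1)            2             -1                   0                          

Spot check: chi_1 (triv) on {s, sr, ..., sr^2} = 1.

Proof sketch: D_3 has order 2*3 = 6 with 3 conjugacy classes, hence 3 irreducibles. Sum of squared dims 1 + 1 + 4 = 6 = |G|. Linear characters come from the abelianisation; the 2-dimensional irreps have character r^k -> 2*cos(2*pi*j*k/3), reflections -> 0.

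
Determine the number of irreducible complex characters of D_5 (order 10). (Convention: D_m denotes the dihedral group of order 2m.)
4

Working: The number of irreducible complex representations of a finite group equals its number of conjugacy classes. D_5 has 4 conjugacy classes ((n+3)/2 for n odd), so D_5 (order 10) has exactly 4 irreducible complex representations.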